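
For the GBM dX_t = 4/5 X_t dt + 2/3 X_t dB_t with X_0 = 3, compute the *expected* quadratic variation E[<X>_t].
E[<X>_t] = 45*exp(92*t/45)/23 - 45/23

<X>_t = int_0^t ((2/3) * X_s)^2 ds. Taking expectation inside the integral: E[<X>_t] = (2/3)^2 * int_0^t E[X_s^2] ds. For GBM, E[X_s^2] = x_0^2 * exp((2 mu + sigma^2) s). Integrating:
  E[<X>_t] = (2/3)^2 * 3^2 * (exp((2*(4/5) + (2/3)^2) t) - 1) / (2*(4/5) + (2/3)^2)
           = (2/3)^2 * 3^2 * (exp((92/45) t) - 1) / (92/45) = 45*exp(92*t/45)/23 - 45/23.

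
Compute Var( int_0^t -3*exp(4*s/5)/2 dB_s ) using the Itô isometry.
Var = 45*exp(8*t/5)/32 - 45/32

The Itô integral of a deterministic integrand f(s) has mean 0 because each increment f(s) * (B_{s+ds} - B_s) has mean 0. By the Itô isometry:
  Var( int_0^t f(s) dB_s ) = E[ (int_0^t f(s) dB_s)^2 ] = int_0^t f(s)^2 ds.
Here f(s) = -3*exp(4*s/5)/2, so f(s)^2 = 9*exp(8*s/5)/4. Integrate:
  int_0^t (9*exp(8*s/5)/4) ds = 45*exp(8*t/5)/32 - 45/32.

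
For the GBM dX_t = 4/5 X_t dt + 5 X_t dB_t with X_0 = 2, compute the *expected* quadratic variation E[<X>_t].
E[<X>_t] = 500*exp(133*t/5)/133 - 500/133

<X>_t = int_0^t (5 * X_s)^2 ds. Taking expectation inside the integral: E[<X>_t] = 5^2 * int_0^t E[X_s^2] ds. For GBM, E[X_s^2] = x_0^2 * exp((2 mu + sigma^2) s). Integrating:
  E[<X>_t] = 5^2 * 2^2 * (exp((2*(4/5) + 5^2) t) - 1) / (2*(4/5) + 5^2)
           = 5^2 * 2^2 * (exp((133/5) t) - 1) / (133/5) = 500*exp(133*t/5)/133 - 500/133.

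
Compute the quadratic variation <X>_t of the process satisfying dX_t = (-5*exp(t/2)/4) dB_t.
<X>_t = 25*exp(t)/16 - 25/16

For an Itô process dX_t = a(t) dt + b(t) dB_t, the quadratic variation is <X>_t = int_0^t b(s)^2 ds (the drift term does not contribute). Here b(s) = -5*exp(s/2)/4, so
  b(s)^2 = 25*exp(s)/16.
Integrating from 0 to t:
  <X>_t = int_0^t (25*exp(s)/16) ds = 25*exp(t)/16 - 25/16.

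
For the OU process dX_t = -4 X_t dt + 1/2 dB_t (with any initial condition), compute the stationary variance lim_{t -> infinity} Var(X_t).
lim Var(X_t) = 1/32

The OU SDE dX = -theta X dt + sigma dB admits the integrating factor exp(theta t): d(exp(theta t) X_t) = sigma exp(theta t) dB_t. Integrating from 0 to t gives X_t = x_0 * exp(-theta t) + sigma * int_0^t exp(-theta (t-s)) dB_s for any initial x_0. The Itô integral has variance (by the Itô isometry) sigma^2 * int_0^t exp(-2 theta (t - s)) ds = sigma^2 * (1 - exp(-2 theta t)) / (2 theta), independent of x_0.
With theta = 4, sigma = 1/2:
  Var(X_t) = (1/2)^2 * (1 - exp(-2*4 t)) / (2 * 4) = 1/32 - exp(-8*t)/32.
As t -> infinity, exp(-2*4 t) -> 0, so the stationary variance is sigma^2 / (2 theta) = 1/32.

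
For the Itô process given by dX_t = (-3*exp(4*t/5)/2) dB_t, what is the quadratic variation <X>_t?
<X>_t = 45*exp(8*t/5)/32 - 45/32

For an Itô process dX_t = a(t) dt + b(t) dB_t, the quadratic variation is <X>_t = int_0^t b(s)^2 ds (the drift term does not contribute). Here b(s) = -3*exp(4*s/5)/2, so
  b(s)^2 = 9*exp(8*s/5)/4.
Integrating from 0 to t:
  <X>_t = int_0^t (9*exp(8*s/5)/4) ds = 45*exp(8*t/5)/32 - 45/32.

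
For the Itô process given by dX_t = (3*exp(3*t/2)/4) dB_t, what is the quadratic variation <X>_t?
<X>_t = 3*exp(3*t)/16 - 3/16

For an Itô process dX_t = a(t) dt + b(t) dB_t, the quadratic variation is <X>_t = int_0^t b(s)^2 ds (the drift term does not contribute). Here b(s) = 3*exp(3*s/2)/4, so
  b(s)^2 = 9*exp(3*s)/16.
Integrating from 0 to t:
  <X>_t = int_0^t (9*exp(3*s)/16) ds = 3*exp(3*t)/16 - 3/16.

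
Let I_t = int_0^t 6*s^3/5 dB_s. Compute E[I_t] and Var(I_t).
E[I_t] = 0; Var(I_t) = 36*t^7/175

The Itô integral of a deterministic integrand f(s) has mean 0 because each increment f(s) * (B_{s+ds} - B_s) has mean 0. By the Itô isometry:
  Var( int_0^t f(s) dB_s ) = E[ (int_0^t f(s) dB_s)^2 ] = int_0^t f(s)^2 ds.
Here f(s) = 6*s^3/5, so f(s)^2 = 36*s^6/25. Integrate:
  int_0^t (36*s^6/25) ds = 36*t^7/175.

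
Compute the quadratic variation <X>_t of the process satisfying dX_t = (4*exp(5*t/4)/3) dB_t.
<X>_t = 32*exp(5*t/2)/45 - 32/45

For an Itô process dX_t = a(t) dt + b(t) dB_t, the quadratic variation is <X>_t = int_0^t b(s)^2 ds (the drift term does not contribute). Here b(s) = 4*exp(5*s/4)/3, so
  b(s)^2 = 16*exp(5*s/2)/9.
Integrating from 0 to t:
  <X>_t = int_0^t (16*exp(5*s/2)/9) ds = 32*exp(5*t/2)/45 - 32/45.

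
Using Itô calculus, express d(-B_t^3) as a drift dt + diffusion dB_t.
d(-B_t^3) = (-3*B_t) dt + (-3*B_t^2) dB_t

Itô's formula for f(B_t) gives d f(B_t) = f'(B_t) dB_t + (1/2) f''(B_t) dt. Compute derivatives of f(x) = -x^3:
  f'(x)  = -3*x^2
  f''(x) = -6*x
Substitute x = B_t and multiply the f'' term by 1/2:
  drift     = (1/2) * (-6*x) evaluated at B_t = -3*B_t
  diffusion = (-3*x^2) evaluated at B_t = -3*B_t^2
Therefore d(-B_t^3) = (-3*B_t) dt + (-3*B_t^2) dB_t.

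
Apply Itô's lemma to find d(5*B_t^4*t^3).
d(5*B_t^4*t^3) = (15*B_t^2*t^2*(B_t^2 + 2*t)) dt + (20*B_t^3*t^3) dB_t

Itô's formula for f(t, x): d f(t, B_t) = (f_t + (1/2) f_xx) dt + f_x dB_t. Compute partials of f(t, x) = 5*t^3*x^4:
  f_t(t,x)  = 15*t^2*x^4
  f_x(t,x)  = 20*t^3*x^3
  f_xx(t,x) = 60*t^3*x^2
Assemble drift = f_t + (1/2) f_xx = 15*t^2*x^2*(2*t + x^2) and diffusion = f_x = 20*t^3*x^3. Substituting x = B_t:
  d(5*B_t^4*t^3) = (15*B_t^2*t^2*(B_t^2 + 2*t)) dt + (20*B_t^3*t^3) dB_t.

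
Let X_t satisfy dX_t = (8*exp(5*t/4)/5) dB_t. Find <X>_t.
<X>_t = 128*exp(5*t/2)/125 - 128/125

For an Itô process dX_t = a(t) dt + b(t) dB_t, the quadratic variation is <X>_t = int_0^t b(s)^2 ds (the drift term does not contribute). Here b(s) = 8*exp(5*s/4)/5, so
  b(s)^2 = 64*exp(5*s/2)/25.
Integrating from 0 to t:
  <X>_t = int_0^t (64*exp(5*s/2)/25) ds = 128*exp(5*t/2)/125 - 128/125.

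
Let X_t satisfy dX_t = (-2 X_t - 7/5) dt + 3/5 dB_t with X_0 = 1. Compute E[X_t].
E[X_t] = -7/10 + 17*exp(-2*t)/10

Taking expectations and using E[dB_t] = 0, the mean m(t) = E[X_t] satisfies the ODE m'(t) = a m(t) + b with m(0) = x_0. With a = -2, b = -7/5, x_0 = 1, the solution is
  m(t) = x_0 * exp(a t) + (b/a) * (exp(a t) - 1)
       = 1 * exp((-2) t) + ((-7/5)/(-2)) * (exp((-2) t) - 1)
       = -7/10 + 17*exp(-2*t)/10.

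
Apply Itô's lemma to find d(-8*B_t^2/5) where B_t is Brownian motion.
d(-8*B_t^2/5) = (-8/5) dt + (-16*B_t/5) dB_t

Itô's formula for f(B_t) gives d f(B_t) = f'(B_t) dB_t + (1/2) f''(B_t) dt. Compute derivatives of f(x) = -8*x^2/5:
  f'(x)  = -16*x/5
  f''(x) = -16/5
Substitute x = B_t and multiply the f'' term by 1/2:
  drift     = (1/2) * (-16/5) evaluated at B_t = -8/5
  diffusion = (-16*x/5) evaluated at B_t = -16*B_t/5
Therefore d(-8*B_t^2/5) = (-8/5) dt + (-16*B_t/5) dB_t.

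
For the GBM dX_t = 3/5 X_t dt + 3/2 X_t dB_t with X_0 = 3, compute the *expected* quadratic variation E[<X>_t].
E[<X>_t] = 135*exp(69*t/20)/23 - 135/23

<X>_t = int_0^t ((3/2) * X_s)^2 ds. Taking expectation inside the integral: E[<X>_t] = (3/2)^2 * int_0^t E[X_s^2] ds. For GBM, E[X_s^2] = x_0^2 * exp((2 mu + sigma^2) s). Integrating:
  E[<X>_t] = (3/2)^2 * 3^2 * (exp((2*(3/5) + (3/2)^2) t) - 1) / (2*(3/5) + (3/2)^2)
           = (3/2)^2 * 3^2 * (exp((69/20) t) - 1) / (69/20) = 135*exp(69*t/20)/23 - 135/23.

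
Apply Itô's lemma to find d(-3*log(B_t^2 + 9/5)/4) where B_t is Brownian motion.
d(-3*log(B_t^2 + 9/5)/4) = (15*(5*B_t^2 - 9)/(4*(5*B_t^2 + 9)^2)) dt + (-15*B_t/(10*B_t^2 + 18)) dB_t

Itô's formula for f(B_t) gives d f(B_t) = f'(B_t) dB_t + (1/2) f''(B_t) dt. Compute derivatives of f(x) = -3*log(x^2 + 9/5)/4:
  f'(x)  = -15*x/(10*x^2 + 18)
  f''(x) = 15*(5*x^2 - 9)/(2*(5*x^2 + 9)^2)
Substitute x = B_t and multiply the f'' term by 1/2:
  drift     = (1/2) * (15*(5*x^2 - 9)/(2*(5*x^2 + 9)^2)) evaluated at B_t = 15*(5*B_t^2 - 9)/(4*(5*B_t^2 + 9)^2)
  diffusion = (-15*x/(10*x^2 + 18)) evaluated at B_t = -15*B_t/(10*B_t^2 + 18)
Therefore d(-3*log(B_t^2 + 9/5)/4) = (15*(5*B_t^2 - 9)/(4*(5*B_t^2 + 9)^2)) dt + (-15*B_t/(10*B_t^2 + 18)) dB_t.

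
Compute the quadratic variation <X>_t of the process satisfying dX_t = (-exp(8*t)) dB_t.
<X>_t = exp(16*t)/16 - 1/16

For an Itô process dX_t = a(t) dt + b(t) dB_t, the quadratic variation is <X>_t = int_0^t b(s)^2 ds (the drift term does not contribute). Here b(s) = -exp(8*s), so
  b(s)^2 = exp(16*s).
Integrating from 0 to t:
  <X>_t = int_0^t (exp(16*s)) ds = exp(16*t)/16 - 1/16.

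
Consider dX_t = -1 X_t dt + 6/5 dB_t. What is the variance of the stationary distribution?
lim Var(X_t) = 18/25

The OU SDE dX = -theta X dt + sigma dB admits the integrating factor exp(theta t): d(exp(theta t) X_t) = sigma exp(theta t) dB_t. Integrating from 0 to t gives X_t = x_0 * exp(-theta t) + sigma * int_0^t exp(-theta (t-s)) dB_s for any initial x_0. The Itô integral has variance (by the Itô isometry) sigma^2 * int_0^t exp(-2 theta (t - s)) ds = sigma^2 * (1 - exp(-2 theta t)) / (2 theta), independent of x_0.
With theta = 1, sigma = 6/5:
  Var(X_t) = (6/5)^2 * (1 - exp(-2*1 t)) / (2 * 1) = 18/25 - 18*exp(-2*t)/25.
As t -> infinity, exp(-2*1 t) -> 0, so the stationary variance is sigma^2 / (2 theta) = 18/25.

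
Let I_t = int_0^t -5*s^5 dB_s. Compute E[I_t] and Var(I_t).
E[I_t] = 0; Var(I_t) = 25*t^11/11

The Itô integral of a deterministic integrand f(s) has mean 0 because each increment f(s) * (B_{s+ds} - B_s) has mean 0. By the Itô isometry:
  Var( int_0^t f(s) dB_s ) = E[ (int_0^t f(s) dB_s)^2 ] = int_0^t f(s)^2 ds.
Here f(s) = -5*s^5, so f(s)^2 = 25*s^10. Integrate:
  int_0^t (25*s^10) ds = 25*t^11/11.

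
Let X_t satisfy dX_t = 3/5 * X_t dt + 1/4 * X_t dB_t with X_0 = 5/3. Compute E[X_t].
E[X_t] = 5*exp(3*t/5)/3

For GBM dX = mu X dt + sigma X dB with X_0 = x_0, apply Itô to Y = log X: dY = (mu - sigma^2/2) dt + sigma dB, so Y_t = log(x_0) + (mu - sigma^2/2) t + sigma B_t and hence X_t = x_0 * exp((mu - sigma^2/2) t + sigma B_t).
With mu = 3/5, sigma = 1/4, x_0 = 5/3, this gives:
  X_t = 5/3 * exp((91/160) * t + (1/4) * B_t).
Since sigma*B_t ~ Normal(0, sigma^2 t), E[exp(sigma*B_t)] = exp(sigma^2 t / 2); so E[X_t] = x_0 * exp((mu - sigma^2/2) t) * exp(sigma^2 t / 2) = x_0 * exp(mu t) = 5*exp(3*t/5)/3.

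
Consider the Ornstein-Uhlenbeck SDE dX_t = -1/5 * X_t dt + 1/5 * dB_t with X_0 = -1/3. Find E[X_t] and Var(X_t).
E[X_t] = -exp(-t/5)/3; Var(X_t) = 1/10 - exp(-2*t/5)/10

The OU SDE dX = -theta X dt + sigma dB admits the integrating factor exp(theta t): d(exp(theta t) X_t) = sigma exp(theta t) dB_t. Integrating from 0 to t:
  X_t = x_0 * exp(-theta t) + sigma * int_0^t exp(-theta (t-s)) dB_s.
The Itô integral has mean 0 and (by the Itô isometry) variance sigma^2 * int_0^t exp(-2 theta (t - s)) ds = sigma^2 * (1 - exp(-2 theta t)) / (2 theta).
With theta = 1/5, sigma = 1/5, x_0 = -1/3:
  E[X_t] = -1/3 * exp(-1/5 t) = -exp(-t/5)/3
  Var(X_t) = (1/5)^2 * (1 - exp(-2*1/5 t)) / (2 * 1/5) = 1/10 - exp(-2*t/5)/10.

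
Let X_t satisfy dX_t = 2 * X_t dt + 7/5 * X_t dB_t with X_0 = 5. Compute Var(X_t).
Var(X_t) = 25*(exp(49*t/25) - 1)*exp(4*t)

For GBM dX = mu X dt + sigma X dB with X_0 = x_0, apply Itô to Y = log X: dY = (mu - sigma^2/2) dt + sigma dB, so Y_t = log(x_0) + (mu - sigma^2/2) t + sigma B_t and hence X_t = x_0 * exp((mu - sigma^2/2) t + sigma B_t).
With mu = 2, sigma = 7/5, x_0 = 5, this gives:
  X_t = 5 * exp((51/50) * t + (7/5) * B_t).
Since sigma*B_t ~ Normal(0, sigma^2 t), E[exp(sigma*B_t)] = exp(sigma^2 t / 2); so E[X_t] = x_0 * exp((mu - sigma^2/2) t) * exp(sigma^2 t / 2) = x_0 * exp(mu t) = 5*exp(2*t).
Var(X_t) = E[X_t^2] - (E[X_t])^2 = x_0^2 * exp(2 mu t) * (exp(sigma^2 t) - 1) = 25*(exp(49*t/25) - 1)*exp(4*t).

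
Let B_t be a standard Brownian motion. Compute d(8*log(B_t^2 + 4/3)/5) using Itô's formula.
d(8*log(B_t^2 + 4/3)/5) = (24*(4 - 3*B_t^2)/(5*(3*B_t^2 + 4)^2)) dt + (48*B_t/(5*(3*B_t^2 + 4))) dB_t

Itô's formula for f(B_t) gives d f(B_t) = f'(B_t) dB_t + (1/2) f''(B_t) dt. Compute derivatives of f(x) = 8*log(x^2 + 4/3)/5:
  f'(x)  = 48*x/(5*(3*x^2 + 4))
  f''(x) = 48*(4 - 3*x^2)/(5*(3*x^2 + 4)^2)
Substitute x = B_t and multiply the f'' term by 1/2:
  drift     = (1/2) * (48*(4 - 3*x^2)/(5*(3*x^2 + 4)^2)) evaluated at B_t = 24*(4 - 3*B_t^2)/(5*(3*B_t^2 + 4)^2)
  diffusion = (48*x/(5*(3*x^2 + 4))) evaluated at B_t = 48*B_t/(5*(3*B_t^2 + 4))
Therefore d(8*log(B_t^2 + 4/3)/5) = (24*(4 - 3*B_t^2)/(5*(3*B_t^2 + 4)^2)) dt + (48*B_t/(5*(3*B_t^2 + 4))) dB_t.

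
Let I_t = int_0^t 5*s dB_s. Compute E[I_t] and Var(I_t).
E[I_t] = 0; Var(I_t) = 25*t^3/3

The Itô integral of a deterministic integrand f(s) has mean 0 because each increment f(s) * (B_{s+ds} - B_s) has mean 0. By the Itô isometry:
  Var( int_0^t f(s) dB_s ) = E[ (int_0^t f(s) dB_s)^2 ] = int_0^t f(s)^2 ds.
Here f(s) = 5*s, so f(s)^2 = 25*s^2. Integrate:
  int_0^t (25*s^2) ds = 25*t^3/3.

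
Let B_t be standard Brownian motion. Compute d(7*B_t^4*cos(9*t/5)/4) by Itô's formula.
d(7*B_t^4*cos(9*t/5)/4) = (21*B_t^2*(-3*B_t^2*sin(9*t/5) + 10*cos(9*t/5))/20) dt + (7*B_t^3*cos(9*t/5)) dB_t

Itô's formula for f(t, x): d f(t, B_t) = (f_t + (1/2) f_xx) dt + f_x dB_t. Compute partials of f(t, x) = 7*x^4*cos(9*t/5)/4:
  f_t(t,x)  = -63*x^4*sin(9*t/5)/20
  f_x(t,x)  = 7*x^3*cos(9*t/5)
  f_xx(t,x) = 21*x^2*cos(9*t/5)
Assemble drift = f_t + (1/2) f_xx = 21*x^2*(-3*x^2*sin(9*t/5) + 10*cos(9*t/5))/20 and diffusion = f_x = 7*x^3*cos(9*t/5). Substituting x = B_t:
  d(7*B_t^4*cos(9*t/5)/4) = (21*B_t^2*(-3*B_t^2*sin(9*t/5) + 10*cos(9*t/5))/20) dt + (7*B_t^3*cos(9*t/5)) dB_t.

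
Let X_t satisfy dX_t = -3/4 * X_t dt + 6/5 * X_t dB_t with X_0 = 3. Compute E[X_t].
E[X_t] = 3*exp(-3*t/4)

For GBM dX = mu X dt + sigma X dB with X_0 = x_0, apply Itô to Y = log X: dY = (mu - sigma^2/2) dt + sigma dB, so Y_t = log(x_0) + (mu - sigma^2/2) t + sigma B_t and hence X_t = x_0 * exp((mu - sigma^2/2) t + sigma B_t).
With mu = -3/4, sigma = 6/5, x_0 = 3, this gives:
  X_t = 3 * exp((-147/100) * t + (6/5) * B_t).
Since sigma*B_t ~ Normal(0, sigma^2 t), E[exp(sigma*B_t)] = exp(sigma^2 t / 2); so E[X_t] = x_0 * exp((mu - sigma^2/2) t) * exp(sigma^2 t / 2) = x_0 * exp(mu t) = 3*exp(-3*t/4).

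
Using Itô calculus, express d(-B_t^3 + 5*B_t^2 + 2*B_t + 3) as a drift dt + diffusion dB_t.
d(-B_t^3 + 5*B_t^2 + 2*B_t + 3) = (5 - 3*B_t) dt + (-3*B_t^2 + 10*B_t + 2) dB_t

Itô's formula for f(B_t) gives d f(B_t) = f'(B_t) dB_t + (1/2) f''(B_t) dt. Compute derivatives of f(x) = -x^3 + 5*x^2 + 2*x + 3:
  f'(x)  = -3*x^2 + 10*x + 2
  f''(x) = 10 - 6*x
Substitute x = B_t and multiply the f'' term by 1/2:
  drift     = (1/2) * (10 - 6*x) evaluated at B_t = 5 - 3*B_t
  diffusion = (-3*x^2 + 10*x + 2) evaluated at B_t = -3*B_t^2 + 10*B_t + 2
Therefore d(-B_t^3 + 5*B_t^2 + 2*B_t + 3) = (5 - 3*B_t) dt + (-3*B_t^2 + 10*B_t + 2) dB_t.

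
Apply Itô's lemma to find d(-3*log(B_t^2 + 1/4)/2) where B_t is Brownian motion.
d(-3*log(B_t^2 + 1/4)/2) = (6*(4*B_t^2 - 1)/(4*B_t^2 + 1)^2) dt + (-12*B_t/(4*B_t^2 + 1)) dB_t

Itô's formula for f(B_t) gives d f(B_t) = f'(B_t) dB_t + (1/2) f''(B_t) dt. Compute derivatives of f(x) = -3*log(x^2 + 1/4)/2:
  f'(x)  = -12*x/(4*x^2 + 1)
  f''(x) = 12*(4*x^2 - 1)/(4*x^2 + 1)^2
Substitute x = B_t and multiply the f'' term by 1/2:
  drift     = (1/2) * (12*(4*x^2 - 1)/(4*x^2 + 1)^2) evaluated at B_t = 6*(4*B_t^2 - 1)/(4*B_t^2 + 1)^2
  diffusion = (-12*x/(4*x^2 + 1)) evaluated at B_t = -12*B_t/(4*B_t^2 + 1)
Therefore d(-3*log(B_t^2 + 1/4)/2) = (6*(4*B_t^2 - 1)/(4*B_t^2 + 1)^2) dt + (-12*B_t/(4*B_t^2 + 1)) dB_t.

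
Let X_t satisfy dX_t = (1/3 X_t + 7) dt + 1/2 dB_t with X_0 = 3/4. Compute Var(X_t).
Var(X_t) = 3*exp(2*t/3)/8 - 3/8

The variance V(t) = Var(X_t) satisfies V'(t) = 2 a V(t) + c^2 with V(0) = 0 (drift coefficient is linear in X, diffusion is constant). With a = 1/3, c = 1/2, the solution is
  V(t) = (c^2 / (2 a)) * (exp(2 a t) - 1)
       = ((1/2)^2 / (2*(1/3))) * (exp((2/3) t) - 1)
       = 3*exp(2*t/3)/8 - 3/8.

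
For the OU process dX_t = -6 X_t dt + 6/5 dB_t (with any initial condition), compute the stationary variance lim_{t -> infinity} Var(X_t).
lim Var(X_t) = 3/25

The OU SDE dX = -theta X dt + sigma dB admits the integrating factor exp(theta t): d(exp(theta t) X_t) = sigma exp(theta t) dB_t. Integrating from 0 to t gives X_t = x_0 * exp(-theta t) + sigma * int_0^t exp(-theta (t-s)) dB_s for any initial x_0. The Itô integral has variance (by the Itô isometry) sigma^2 * int_0^t exp(-2 theta (t - s)) ds = sigma^2 * (1 - exp(-2 theta t)) / (2 theta), independent of x_0.
With theta = 6, sigma = 6/5:
  Var(X_t) = (6/5)^2 * (1 - exp(-2*6 t)) / (2 * 6) = 3/25 - 3*exp(-12*t)/25.
As t -> infinity, exp(-2*6 t) -> 0, so the stationary variance is sigma^2 / (2 theta) = 3/25.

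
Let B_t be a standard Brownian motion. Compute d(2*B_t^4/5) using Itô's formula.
d(2*B_t^4/5) = (12*B_t^2/5) dt + (8*B_t^3/5) dB_t

Itô's formula for f(B_t) gives d f(B_t) = f'(B_t) dB_t + (1/2) f''(B_t) dt. Compute derivatives of f(x) = 2*x^4/5:
  f'(x)  = 8*x^3/5
  f''(x) = 24*x^2/5
Substitute x = B_t and multiply the f'' term by 1/2:
  drift     = (1/2) * (24*x^2/5) evaluated at B_t = 12*B_t^2/5
  diffusion = (8*x^3/5) evaluated at B_t = 8*B_t^3/5
Therefore d(2*B_t^4/5) = (12*B_t^2/5) dt + (8*B_t^3/5) dB_t.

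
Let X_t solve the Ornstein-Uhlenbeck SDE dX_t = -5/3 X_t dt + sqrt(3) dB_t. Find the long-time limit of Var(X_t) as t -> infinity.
lim Var(X_t) = 9/10

The OU SDE dX = -theta X dt + sigma dB admits the integrating factor exp(theta t): d(exp(theta t) X_t) = sigma exp(theta t) dB_t. Integrating from 0 to t gives X_t = x_0 * exp(-theta t) + sigma * int_0^t exp(-theta (t-s)) dB_s for any initial x_0. The Itô integral has variance (by the Itô isometry) sigma^2 * int_0^t exp(-2 theta (t - s)) ds = sigma^2 * (1 - exp(-2 theta t)) / (2 theta), independent of x_0.
With theta = 5/3, sigma = sqrt(3):
  Var(X_t) = (sqrt(3))^2 * (1 - exp(-2*5/3 t)) / (2 * 5/3) = 9/10 - 9*exp(-10*t/3)/10.
As t -> infinity, exp(-2*5/3 t) -> 0, so the stationary variance is sigma^2 / (2 theta) = 9/10.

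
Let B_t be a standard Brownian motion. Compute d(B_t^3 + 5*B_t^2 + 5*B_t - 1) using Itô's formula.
d(B_t^3 + 5*B_t^2 + 5*B_t - 1) = (3*B_t + 5) dt + (3*B_t^2 + 10*B_t + 5) dB_t

Itô's formula for f(B_t) gives d f(B_t) = f'(B_t) dB_t + (1/2) f''(B_t) dt. Compute derivatives of f(x) = x^3 + 5*x^2 + 5*x - 1:
  f'(x)  = 3*x^2 + 10*x + 5
  f''(x) = 6*x + 10
Substitute x = B_t and multiply the f'' term by 1/2:
  drift     = (1/2) * (6*x + 10) evaluated at B_t = 3*B_t + 5
  diffusion = (3*x^2 + 10*x + 5) evaluated at B_t = 3*B_t^2 + 10*B_t + 5
Therefore d(B_t^3 + 5*B_t^2 + 5*B_t - 1) = (3*B_t + 5) dt + (3*B_t^2 + 10*B_t + 5) dB_t.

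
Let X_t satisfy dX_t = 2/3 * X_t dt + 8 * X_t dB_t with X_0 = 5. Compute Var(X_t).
Var(X_t) = 25*(exp(64*t) - 1)*exp(4*t/3)

For GBM dX = mu X dt + sigma X dB with X_0 = x_0, apply Itô to Y = log X: dY = (mu - sigma^2/2) dt + sigma dB, so Y_t = log(x_0) + (mu - sigma^2/2) t + sigma B_t and hence X_t = x_0 * exp((mu - sigma^2/2) t + sigma B_t).
With mu = 2/3, sigma = 8, x_0 = 5, this gives:
  X_t = 5 * exp((-94/3) * t + (8) * B_t).
Since sigma*B_t ~ Normal(0, sigma^2 t), E[exp(sigma*B_t)] = exp(sigma^2 t / 2); so E[X_t] = x_0 * exp((mu - sigma^2/2) t) * exp(sigma^2 t / 2) = x_0 * exp(mu t) = 5*exp(2*t/3).
Var(X_t) = E[X_t^2] - (E[X_t])^2 = x_0^2 * exp(2 mu t) * (exp(sigma^2 t) - 1) = 25*(exp(64*t) - 1)*exp(4*t/3).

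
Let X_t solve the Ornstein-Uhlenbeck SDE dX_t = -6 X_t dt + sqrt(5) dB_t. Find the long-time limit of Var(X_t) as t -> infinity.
lim Var(X_t) = 5/12

The OU SDE dX = -theta X dt + sigma dB admits the integrating factor exp(theta t): d(exp(theta t) X_t) = sigma exp(theta t) dB_t. Integrating from 0 to t gives X_t = x_0 * exp(-theta t) + sigma * int_0^t exp(-theta (t-s)) dB_s for any initial x_0. The Itô integral has variance (by the Itô isometry) sigma^2 * int_0^t exp(-2 theta (t - s)) ds = sigma^2 * (1 - exp(-2 theta t)) / (2 theta), independent of x_0.
With theta = 6, sigma = sqrt(5):
  Var(X_t) = (sqrt(5))^2 * (1 - exp(-2*6 t)) / (2 * 6) = 5/12 - 5*exp(-12*t)/12.
As t -> infinity, exp(-2*6 t) -> 0, so the stationary variance is sigma^2 / (2 theta) = 5/12.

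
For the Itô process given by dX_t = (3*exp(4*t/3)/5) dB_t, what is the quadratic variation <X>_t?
<X>_t = 27*exp(8*t/3)/200 - 27/200

For an Itô process dX_t = a(t) dt + b(t) dB_t, the quadratic variation is <X>_t = int_0^t b(s)^2 ds (the drift term does not contribute). Here b(s) = 3*exp(4*s/3)/5, so
  b(s)^2 = 9*exp(8*s/3)/25.
Integrating from 0 to t:
  <X>_t = int_0^t (9*exp(8*s/3)/25) ds = 27*exp(8*t/3)/200 - 27/200.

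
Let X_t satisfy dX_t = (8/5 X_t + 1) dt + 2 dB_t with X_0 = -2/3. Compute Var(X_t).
Var(X_t) = 5*exp(16*t/5)/4 - 5/4

The variance V(t) = Var(X_t) satisfies V'(t) = 2 a V(t) + c^2 with V(0) = 0 (drift coefficient is linear in X, diffusion is constant). With a = 8/5, c = 2, the solution is
  V(t) = (c^2 / (2 a)) * (exp(2 a t) - 1)
       = (2^2 / (2*(8/5))) * (exp((16/5) t) - 1)
       = 5*exp(16*t/5)/4 - 5/4.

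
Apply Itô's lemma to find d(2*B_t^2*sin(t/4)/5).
d(2*B_t^2*sin(t/4)/5) = (B_t^2*cos(t/4)/10 + 2*sin(t/4)/5) dt + (4*B_t*sin(t/4)/5) dB_t

Itô's formula for f(t, x): d f(t, B_t) = (f_t + (1/2) f_xx) dt + f_x dB_t. Compute partials of f(t, x) = 2*x^2*sin(t/4)/5:
  f_t(t,x)  = x^2*cos(t/4)/10
  f_x(t,x)  = 4*x*sin(t/4)/5
  f_xx(t,x) = 4*sin(t/4)/5
Assemble drift = f_t + (1/2) f_xx = x^2*cos(t/4)/10 + 2*sin(t/4)/5 and diffusion = f_x = 4*x*sin(t/4)/5. Substituting x = B_t:
  d(2*B_t^2*sin(t/4)/5) = (B_t^2*cos(t/4)/10 + 2*sin(t/4)/5) dt + (4*B_t*sin(t/4)/5) dB_t.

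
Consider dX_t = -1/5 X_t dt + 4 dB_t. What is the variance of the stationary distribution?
lim Var(X_t) = 40

The OU SDE dX = -theta X dt + sigma dB admits the integrating factor exp(theta t): d(exp(theta t) X_t) = sigma exp(theta t) dB_t. Integrating from 0 to t gives X_t = x_0 * exp(-theta t) + sigma * int_0^t exp(-theta (t-s)) dB_s for any initial x_0. The Itô integral has variance (by the Itô isometry) sigma^2 * int_0^t exp(-2 theta (t - s)) ds = sigma^2 * (1 - exp(-2 theta t)) / (2 theta), independent of x_0.
With theta = 1/5, sigma = 4:
  Var(X_t) = (4)^2 * (1 - exp(-2*1/5 t)) / (2 * 1/5) = 40 - 40*exp(-2*t/5).
As t -> infinity, exp(-2*1/5 t) -> 0, so the stationary variance is sigma^2 / (2 theta) = 40.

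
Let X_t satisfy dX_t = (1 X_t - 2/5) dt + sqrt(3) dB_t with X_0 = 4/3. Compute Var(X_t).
Var(X_t) = 3*exp(2*t)/2 - 3/2

The variance V(t) = Var(X_t) satisfies V'(t) = 2 a V(t) + c^2 with V(0) = 0 (drift coefficient is linear in X, diffusion is constant). With a = 1, c = sqrt(3), the solution is
  V(t) = (c^2 / (2 a)) * (exp(2 a t) - 1)
       = (sqrt(3)^2 / (2*1)) * (exp(2 t) - 1)
       = 3*exp(2*t)/2 - 3/2.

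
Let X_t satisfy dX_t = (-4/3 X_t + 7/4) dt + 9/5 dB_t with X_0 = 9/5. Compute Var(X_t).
Var(X_t) = 243/200 - 243*exp(-8*t/3)/200

The variance V(t) = Var(X_t) satisfies V'(t) = 2 a V(t) + c^2 with V(0) = 0 (drift coefficient is linear in X, diffusion is constant). With a = -4/3, c = 9/5, the solution is
  V(t) = (c^2 / (2 a)) * (exp(2 a t) - 1)
       = ((9/5)^2 / (2*(-4/3))) * (exp((-8/3) t) - 1)
       = 243/200 - 243*exp(-8*t/3)/200.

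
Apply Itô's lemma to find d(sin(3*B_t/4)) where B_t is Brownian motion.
d(sin(3*B_t/4)) = (-9*sin(3*B_t/4)/32) dt + (3*cos(3*B_t/4)/4) dB_t

Itô's formula for f(B_t) gives d f(B_t) = f'(B_t) dB_t + (1/2) f''(B_t) dt. Compute derivatives of f(x) = sin(3*x/4):
  f'(x)  = 3*cos(3*x/4)/4
  f''(x) = -9*sin(3*x/4)/16
Substitute x = B_t and multiply the f'' term by 1/2:
  drift     = (1/2) * (-9*sin(3*x/4)/16) evaluated at B_t = -9*sin(3*B_t/4)/32
  diffusion = (3*cos(3*x/4)/4) evaluated at B_t = 3*cos(3*B_t/4)/4
Therefore d(sin(3*B_t/4)) = (-9*sin(3*B_t/4)/32) dt + (3*cos(3*B_t/4)/4) dB_t.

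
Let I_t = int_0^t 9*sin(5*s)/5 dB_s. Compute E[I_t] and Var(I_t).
E[I_t] = 0; Var(I_t) = 81*t/50 - 81*sin(10*t)/500

The Itô integral of a deterministic integrand f(s) has mean 0 because each increment f(s) * (B_{s+ds} - B_s) has mean 0. By the Itô isometry:
  Var( int_0^t f(s) dB_s ) = E[ (int_0^t f(s) dB_s)^2 ] = int_0^t f(s)^2 ds.
Here f(s) = 9*sin(5*s)/5, so f(s)^2 = 81*sin(5*s)^2/25. Integrate:
  int_0^t (81*sin(5*s)^2/25) ds = 81*t/50 - 81*sin(10*t)/500.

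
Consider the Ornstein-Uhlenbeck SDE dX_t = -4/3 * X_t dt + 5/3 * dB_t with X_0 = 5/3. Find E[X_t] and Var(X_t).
E[X_t] = 5*exp(-4*t/3)/3; Var(X_t) = 25/24 - 25*exp(-8*t/3)/24

The OU SDE dX = -theta X dt + sigma dB admits the integrating factor exp(theta t): d(exp(theta t) X_t) = sigma exp(theta t) dB_t. Integrating from 0 to t:
  X_t = x_0 * exp(-theta t) + sigma * int_0^t exp(-theta (t-s)) dB_s.
The Itô integral has mean 0 and (by the Itô isometry) variance sigma^2 * int_0^t exp(-2 theta (t - s)) ds = sigma^2 * (1 - exp(-2 theta t)) / (2 theta).
With theta = 4/3, sigma = 5/3, x_0 = 5/3:
  E[X_t] = 5/3 * exp(-4/3 t) = 5*exp(-4*t/3)/3
  Var(X_t) = (5/3)^2 * (1 - exp(-2*4/3 t)) / (2 * 4/3) = 25/24 - 25*exp(-8*t/3)/24.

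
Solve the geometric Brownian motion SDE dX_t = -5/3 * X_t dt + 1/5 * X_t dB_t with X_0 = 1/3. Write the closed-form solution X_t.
X_t = 1/3 * exp((-253/150) * t + (1/5) * B_t)

For GBM dX = mu X dt + sigma X dB with X_0 = x_0, apply Itô to Y = log X: dY = (mu - sigma^2/2) dt + sigma dB, so Y_t = log(x_0) + (mu - sigma^2/2) t + sigma B_t and hence X_t = x_0 * exp((mu - sigma^2/2) t + sigma B_t).
With mu = -5/3, sigma = 1/5, x_0 = 1/3, this gives:
  X_t = 1/3 * exp((-253/150) * t + (1/5) * B_t).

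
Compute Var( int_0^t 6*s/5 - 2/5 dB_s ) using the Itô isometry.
Var = 4*t*(3*t^2 - 3*t + 1)/25

The Itô integral of a deterministic integrand f(s) has mean 0 because each increment f(s) * (B_{s+ds} - B_s) has mean 0. By the Itô isometry:
  Var( int_0^t f(s) dB_s ) = E[ (int_0^t f(s) dB_s)^2 ] = int_0^t f(s)^2 ds.
Here f(s) = 6*s/5 - 2/5, so f(s)^2 = 4*(3*s - 1)^2/25. Integrate:
  int_0^t (4*(3*s - 1)^2/25) ds = 4*t*(3*t^2 - 3*t + 1)/25.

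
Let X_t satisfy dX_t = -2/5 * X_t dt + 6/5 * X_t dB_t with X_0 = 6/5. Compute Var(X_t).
Var(X_t) = (36*exp(36*t/25) - 36)*exp(-4*t/5)/25

For GBM dX = mu X dt + sigma X dB with X_0 = x_0, apply Itô to Y = log X: dY = (mu - sigma^2/2) dt + sigma dB, so Y_t = log(x_0) + (mu - sigma^2/2) t + sigma B_t and hence X_t = x_0 * exp((mu - sigma^2/2) t + sigma B_t).
With mu = -2/5, sigma = 6/5, x_0 = 6/5, this gives:
  X_t = 6/5 * exp((-28/25) * t + (6/5) * B_t).
Since sigma*B_t ~ Normal(0, sigma^2 t), E[exp(sigma*B_t)] = exp(sigma^2 t / 2); so E[X_t] = x_0 * exp((mu - sigma^2/2) t) * exp(sigma^2 t / 2) = x_0 * exp(mu t) = 6*exp(-2*t/5)/5.
Var(X_t) = E[X_t^2] - (E[X_t])^2 = x_0^2 * exp(2 mu t) * (exp(sigma^2 t) - 1) = (36*exp(36*t/25) - 36)*exp(-4*t/5)/25.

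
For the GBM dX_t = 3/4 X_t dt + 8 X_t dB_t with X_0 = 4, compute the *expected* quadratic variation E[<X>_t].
E[<X>_t] = 2048*exp(131*t/2)/131 - 2048/131

<X>_t = int_0^t (8 * X_s)^2 ds. Taking expectation inside the integral: E[<X>_t] = 8^2 * int_0^t E[X_s^2] ds. For GBM, E[X_s^2] = x_0^2 * exp((2 mu + sigma^2) s). Integrating:
  E[<X>_t] = 8^2 * 4^2 * (exp((2*(3/4) + 8^2) t) - 1) / (2*(3/4) + 8^2)
           = 8^2 * 4^2 * (exp((131/2) t) - 1) / (131/2) = 2048*exp(131*t/2)/131 - 2048/131.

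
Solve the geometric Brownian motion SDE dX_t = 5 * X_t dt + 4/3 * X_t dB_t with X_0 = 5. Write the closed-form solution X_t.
X_t = 5 * exp((37/9) * t + (4/3) * B_t)

For GBM dX = mu X dt + sigma X dB with X_0 = x_0, apply Itô to Y = log X: dY = (mu - sigma^2/2) dt + sigma dB, so Y_t = log(x_0) + (mu - sigma^2/2) t + sigma B_t and hence X_t = x_0 * exp((mu - sigma^2/2) t + sigma B_t).
With mu = 5, sigma = 4/3, x_0 = 5, this gives:
  X_t = 5 * exp((37/9) * t + (4/3) * B_t).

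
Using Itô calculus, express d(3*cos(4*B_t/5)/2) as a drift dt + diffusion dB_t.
d(3*cos(4*B_t/5)/2) = (-12*cos(4*B_t/5)/25) dt + (-6*sin(4*B_t/5)/5) dB_t

Itô's formula for f(B_t) gives d f(B_t) = f'(B_t) dB_t + (1/2) f''(B_t) dt. Compute derivatives of f(x) = 3*cos(4*x/5)/2:
  f'(x)  = -6*sin(4*x/5)/5
  f''(x) = -24*cos(4*x/5)/25
Substitute x = B_t and multiply the f'' term by 1/2:
  drift     = (1/2) * (-24*cos(4*x/5)/25) evaluated at B_t = -12*cos(4*B_t/5)/25
  diffusion = (-6*sin(4*x/5)/5) evaluated at B_t = -6*sin(4*B_t/5)/5
Therefore d(3*cos(4*B_t/5)/2) = (-12*cos(4*B_t/5)/25) dt + (-6*sin(4*B_t/5)/5) dB_t.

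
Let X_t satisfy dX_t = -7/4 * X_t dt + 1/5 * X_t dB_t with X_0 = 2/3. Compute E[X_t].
E[X_t] = 2*exp(-7*t/4)/3

For GBM dX = mu X dt + sigma X dB with X_0 = x_0, apply Itô to Y = log X: dY = (mu - sigma^2/2) dt + sigma dB, so Y_t = log(x_0) + (mu - sigma^2/2) t + sigma B_t and hence X_t = x_0 * exp((mu - sigma^2/2) t + sigma B_t).
With mu = -7/4, sigma = 1/5, x_0 = 2/3, this gives:
  X_t = 2/3 * exp((-177/100) * t + (1/5) * B_t).
Since sigma*B_t ~ Normal(0, sigma^2 t), E[exp(sigma*B_t)] = exp(sigma^2 t / 2); so E[X_t] = x_0 * exp((mu - sigma^2/2) t) * exp(sigma^2 t / 2) = x_0 * exp(mu t) = 2*exp(-7*t/4)/3.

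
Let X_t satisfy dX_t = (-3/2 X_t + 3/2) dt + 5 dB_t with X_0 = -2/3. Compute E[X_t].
E[X_t] = 1 - 5*exp(-3*t/2)/3

Taking expectations and using E[dB_t] = 0, the mean m(t) = E[X_t] satisfies the ODE m'(t) = a m(t) + b with m(0) = x_0. With a = -3/2, b = 3/2, x_0 = -2/3, the solution is
  m(t) = x_0 * exp(a t) + (b/a) * (exp(a t) - 1)
       = (-2/3) * exp((-3/2) t) + ((3/2)/(-3/2)) * (exp((-3/2) t) - 1)
       = 1 - 5*exp(-3*t/2)/3.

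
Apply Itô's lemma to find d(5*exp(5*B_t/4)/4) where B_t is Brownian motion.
d(5*exp(5*B_t/4)/4) = (125*exp(5*B_t/4)/128) dt + (25*exp(5*B_t/4)/16) dB_t

Itô's formula for f(B_t) gives d f(B_t) = f'(B_t) dB_t + (1/2) f''(B_t) dt. Compute derivatives of f(x) = 5*exp(5*x/4)/4:
  f'(x)  = 25*exp(5*x/4)/16
  f''(x) = 125*exp(5*x/4)/64
Substitute x = B_t and multiply the f'' term by 1/2:
  drift     = (1/2) * (125*exp(5*x/4)/64) evaluated at B_t = 125*exp(5*B_t/4)/128
  diffusion = (25*exp(5*x/4)/16) evaluated at B_t = 25*exp(5*B_t/4)/16
Therefore d(5*exp(5*B_t/4)/4) = (125*exp(5*B_t/4)/128) dt + (25*exp(5*B_t/4)/16) dB_t.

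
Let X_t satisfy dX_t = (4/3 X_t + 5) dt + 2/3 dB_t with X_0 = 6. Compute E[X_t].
E[X_t] = 39*exp(4*t/3)/4 - 15/4

Taking expectations and using E[dB_t] = 0, the mean m(t) = E[X_t] satisfies the ODE m'(t) = a m(t) + b with m(0) = x_0. With a = 4/3, b = 5, x_0 = 6, the solution is
  m(t) = x_0 * exp(a t) + (b/a) * (exp(a t) - 1)
       = 6 * exp((4/3) t) + (5/(4/3)) * (exp((4/3) t) - 1)
       = 39*exp(4*t/3)/4 - 15/4.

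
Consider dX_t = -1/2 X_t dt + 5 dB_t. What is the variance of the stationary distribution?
lim Var(X_t) = 25

The OU SDE dX = -theta X dt + sigma dB admits the integrating factor exp(theta t): d(exp(theta t) X_t) = sigma exp(theta t) dB_t. Integrating from 0 to t gives X_t = x_0 * exp(-theta t) + sigma * int_0^t exp(-theta (t-s)) dB_s for any initial x_0. The Itô integral has variance (by the Itô isometry) sigma^2 * int_0^t exp(-2 theta (t - s)) ds = sigma^2 * (1 - exp(-2 theta t)) / (2 theta), independent of x_0.
With theta = 1/2, sigma = 5:
  Var(X_t) = (5)^2 * (1 - exp(-2*1/2 t)) / (2 * 1/2) = 25 - 25*exp(-t).
As t -> infinity, exp(-2*1/2 t) -> 0, so the stationary variance is sigma^2 / (2 theta) = 25.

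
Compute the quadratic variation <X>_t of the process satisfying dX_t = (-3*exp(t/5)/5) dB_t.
<X>_t = 9*exp(2*t/5)/10 - 9/10

For an Itô process dX_t = a(t) dt + b(t) dB_t, the quadratic variation is <X>_t = int_0^t b(s)^2 ds (the drift term does not contribute). Here b(s) = -3*exp(s/5)/5, so
  b(s)^2 = 9*exp(2*s/5)/25.
Integrating from 0 to t:
  <X>_t = int_0^t (9*exp(2*s/5)/25) ds = 9*exp(2*t/5)/10 - 9/10.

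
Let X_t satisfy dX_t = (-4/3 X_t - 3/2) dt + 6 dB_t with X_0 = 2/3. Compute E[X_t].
E[X_t] = -9/8 + 43*exp(-4*t/3)/24

Taking expectations and using E[dB_t] = 0, the mean m(t) = E[X_t] satisfies the ODE m'(t) = a m(t) + b with m(0) = x_0. With a = -4/3, b = -3/2, x_0 = 2/3, the solution is
  m(t) = x_0 * exp(a t) + (b/a) * (exp(a t) - 1)
       = (2/3) * exp((-4/3) t) + ((-3/2)/(-4/3)) * (exp((-4/3) t) - 1)
       = -9/8 + 43*exp(-4*t/3)/24.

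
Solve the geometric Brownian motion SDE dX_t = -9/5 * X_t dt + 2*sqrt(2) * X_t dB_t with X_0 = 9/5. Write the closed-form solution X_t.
X_t = 9/5 * exp((-29/5) * t + (2*sqrt(2)) * B_t)

For GBM dX = mu X dt + sigma X dB with X_0 = x_0, apply Itô to Y = log X: dY = (mu - sigma^2/2) dt + sigma dB, so Y_t = log(x_0) + (mu - sigma^2/2) t + sigma B_t and hence X_t = x_0 * exp((mu - sigma^2/2) t + sigma B_t).
With mu = -9/5, sigma = 2*sqrt(2), x_0 = 9/5, this gives:
  X_t = 9/5 * exp((-29/5) * t + (2*sqrt(2)) * B_t).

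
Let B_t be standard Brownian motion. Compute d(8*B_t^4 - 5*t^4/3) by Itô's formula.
d(8*B_t^4 - 5*t^4/3) = (48*B_t^2 - 20*t^3/3) dt + (32*B_t^3) dB_t

Itô's formula for f(t, x): d f(t, B_t) = (f_t + (1/2) f_xx) dt + f_x dB_t. Compute partials of f(t, x) = -5*t^4/3 + 8*x^4:
  f_t(t,x)  = -20*t^3/3
  f_x(t,x)  = 32*x^3
  f_xx(t,x) = 96*x^2
Assemble drift = f_t + (1/2) f_xx = -20*t^3/3 + 48*x^2 and diffusion = f_x = 32*x^3. Substituting x = B_t:
  d(8*B_t^4 - 5*t^4/3) = (48*B_t^2 - 20*t^3/3) dt + (32*B_t^3) dB_t.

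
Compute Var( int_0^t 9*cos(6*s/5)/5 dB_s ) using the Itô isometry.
Var = 81*t/50 + 27*sin(12*t/5)/40

The Itô integral of a deterministic integrand f(s) has mean 0 because each increment f(s) * (B_{s+ds} - B_s) has mean 0. By the Itô isometry:
  Var( int_0^t f(s) dB_s ) = E[ (int_0^t f(s) dB_s)^2 ] = int_0^t f(s)^2 ds.
Here f(s) = 9*cos(6*s/5)/5, so f(s)^2 = 81*cos(6*s/5)^2/25. Integrate:
  int_0^t (81*cos(6*s/5)^2/25) ds = 81*t/50 + 27*sin(12*t/5)/40.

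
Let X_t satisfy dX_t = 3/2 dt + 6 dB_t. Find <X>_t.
<X>_t = 36*t

For an Itô process dX_t = a(t) dt + b(t) dB_t, the quadratic variation is <X>_t = int_0^t b(s)^2 ds (the drift term does not contribute). Here b(s) = 6, so
  b(s)^2 = 36.
Integrating from 0 to t:
  <X>_t = int_0^t (36) ds = 36*t.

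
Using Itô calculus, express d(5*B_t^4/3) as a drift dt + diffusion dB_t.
d(5*B_t^4/3) = (10*B_t^2) dt + (20*B_t^3/3) dB_t

Itô's formula for f(B_t) gives d f(B_t) = f'(B_t) dB_t + (1/2) f''(B_t) dt. Compute derivatives of f(x) = 5*x^4/3:
  f'(x)  = 20*x^3/3
  f''(x) = 20*x^2
Substitute x = B_t and multiply the f'' term by 1/2:
  drift     = (1/2) * (20*x^2) evaluated at B_t = 10*B_t^2
  diffusion = (20*x^3/3) evaluated at B_t = 20*B_t^3/3
Therefore d(5*B_t^4/3) = (10*B_t^2) dt + (20*B_t^3/3) dB_t.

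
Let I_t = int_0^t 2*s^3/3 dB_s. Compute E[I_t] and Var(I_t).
E[I_t] = 0; Var(I_t) = 4*t^7/63

The Itô integral of a deterministic integrand f(s) has mean 0 because each increment f(s) * (B_{s+ds} - B_s) has mean 0. By the Itô isometry:
  Var( int_0^t f(s) dB_s ) = E[ (int_0^t f(s) dB_s)^2 ] = int_0^t f(s)^2 ds.
Here f(s) = 2*s^3/3, so f(s)^2 = 4*s^6/9. Integrate:
  int_0^t (4*s^6/9) ds = 4*t^7/63.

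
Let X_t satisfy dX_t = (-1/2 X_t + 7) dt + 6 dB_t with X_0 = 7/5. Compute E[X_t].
E[X_t] = 14 - 63*exp(-t/2)/5

Taking expectations and using E[dB_t] = 0, the mean m(t) = E[X_t] satisfies the ODE m'(t) = a m(t) + b with m(0) = x_0. With a = -1/2, b = 7, x_0 = 7/5, the solution is
  m(t) = x_0 * exp(a t) + (b/a) * (exp(a t) - 1)
       = (7/5) * exp((-1/2) t) + (7/(-1/2)) * (exp((-1/2) t) - 1)
       = 14 - 63*exp(-t/2)/5.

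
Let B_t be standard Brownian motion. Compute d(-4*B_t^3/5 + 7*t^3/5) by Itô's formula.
d(-4*B_t^3/5 + 7*t^3/5) = (-12*B_t/5 + 21*t^2/5) dt + (-12*B_t^2/5) dB_t

Itô's formula for f(t, x): d f(t, B_t) = (f_t + (1/2) f_xx) dt + f_x dB_t. Compute partials of f(t, x) = 7*t^3/5 - 4*x^3/5:
  f_t(t,x)  = 21*t^2/5
  f_x(t,x)  = -12*x^2/5
  f_xx(t,x) = -24*x/5
Assemble drift = f_t + (1/2) f_xx = 21*t^2/5 - 12*x/5 and diffusion = f_x = -12*x^2/5. Substituting x = B_t:
  d(-4*B_t^3/5 + 7*t^3/5) = (-12*B_t/5 + 21*t^2/5) dt + (-12*B_t^2/5) dB_t.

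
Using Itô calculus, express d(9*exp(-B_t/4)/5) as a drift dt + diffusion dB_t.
d(9*exp(-B_t/4)/5) = (9*exp(-B_t/4)/160) dt + (-9*exp(-B_t/4)/20) dB_t

Itô's formula for f(B_t) gives d f(B_t) = f'(B_t) dB_t + (1/2) f''(B_t) dt. Compute derivatives of f(x) = 9*exp(-x/4)/5:
  f'(x)  = -9*exp(-x/4)/20
  f''(x) = 9*exp(-x/4)/80
Substitute x = B_t and multiply the f'' term by 1/2:
  drift     = (1/2) * (9*exp(-x/4)/80) evaluated at B_t = 9*exp(-B_t/4)/160
  diffusion = (-9*exp(-x/4)/20) evaluated at B_t = -9*exp(-B_t/4)/20
Therefore d(9*exp(-B_t/4)/5) = (9*exp(-B_t/4)/160) dt + (-9*exp(-B_t/4)/20) dB_t.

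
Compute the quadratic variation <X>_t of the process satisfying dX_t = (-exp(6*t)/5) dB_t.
<X>_t = exp(12*t)/300 - 1/300

For an Itô process dX_t = a(t) dt + b(t) dB_t, the quadratic variation is <X>_t = int_0^t b(s)^2 ds (the drift term does not contribute). Here b(s) = -exp(6*s)/5, so
  b(s)^2 = exp(12*s)/25.
Integrating from 0 to t:
  <X>_t = int_0^t (exp(12*s)/25) ds = exp(12*t)/300 - 1/300.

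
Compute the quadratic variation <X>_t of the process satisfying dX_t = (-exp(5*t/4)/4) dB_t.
<X>_t = exp(5*t/2)/40 - 1/40

For an Itô process dX_t = a(t) dt + b(t) dB_t, the quadratic variation is <X>_t = int_0^t b(s)^2 ds (the drift term does not contribute). Here b(s) = -exp(5*s/4)/4, so
  b(s)^2 = exp(5*s/2)/16.
Integrating from 0 to t:
  <X>_t = int_0^t (exp(5*s/2)/16) ds = exp(5*t/2)/40 - 1/40.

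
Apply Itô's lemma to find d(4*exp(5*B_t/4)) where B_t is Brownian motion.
d(4*exp(5*B_t/4)) = (25*exp(5*B_t/4)/8) dt + (5*exp(5*B_t/4)) dB_t

Itô's formula for f(B_t) gives d f(B_t) = f'(B_t) dB_t + (1/2) f''(B_t) dt. Compute derivatives of f(x) = 4*exp(5*x/4):
  f'(x)  = 5*exp(5*x/4)
  f''(x) = 25*exp(5*x/4)/4
Substitute x = B_t and multiply the f'' term by 1/2:
  drift     = (1/2) * (25*exp(5*x/4)/4) evaluated at B_t = 25*exp(5*B_t/4)/8
  diffusion = (5*exp(5*x/4)) evaluated at B_t = 5*exp(5*B_t/4)
Therefore d(4*exp(5*B_t/4)) = (25*exp(5*B_t/4)/8) dt + (5*exp(5*B_t/4)) dB_t.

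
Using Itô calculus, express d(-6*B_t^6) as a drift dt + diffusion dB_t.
d(-6*B_t^6) = (-90*B_t^4) dt + (-36*B_t^5) dB_t

Itô's formula for f(B_t) gives d f(B_t) = f'(B_t) dB_t + (1/2) f''(B_t) dt. Compute derivatives of f(x) = -6*x^6:
  f'(x)  = -36*x^5
  f''(x) = -180*x^4
Substitute x = B_t and multiply the f'' term by 1/2:
  drift     = (1/2) * (-180*x^4) evaluated at B_t = -90*B_t^4
  diffusion = (-36*x^5) evaluated at B_t = -36*B_t^5
Therefore d(-6*B_t^6) = (-90*B_t^4) dt + (-36*B_t^5) dB_t.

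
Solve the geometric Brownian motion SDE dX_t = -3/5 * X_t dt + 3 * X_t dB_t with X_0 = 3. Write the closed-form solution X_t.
X_t = 3 * exp((-51/10) * t + (3) * B_t)

For GBM dX = mu X dt + sigma X dB with X_0 = x_0, apply Itô to Y = log X: dY = (mu - sigma^2/2) dt + sigma dB, so Y_t = log(x_0) + (mu - sigma^2/2) t + sigma B_t and hence X_t = x_0 * exp((mu - sigma^2/2) t + sigma B_t).
With mu = -3/5, sigma = 3, x_0 = 3, this gives:
  X_t = 3 * exp((-51/10) * t + (3) * B_t).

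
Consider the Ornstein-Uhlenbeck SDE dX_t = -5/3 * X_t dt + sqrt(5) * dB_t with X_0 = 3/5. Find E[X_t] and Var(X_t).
E[X_t] = 3*exp(-5*t/3)/5; Var(X_t) = 3/2 - 3*exp(-10*t/3)/2

The OU SDE dX = -theta X dt + sigma dB admits the integrating factor exp(theta t): d(exp(theta t) X_t) = sigma exp(theta t) dB_t. Integrating from 0 to t:
  X_t = x_0 * exp(-theta t) + sigma * int_0^t exp(-theta (t-s)) dB_s.
The Itô integral has mean 0 and (by the Itô isometry) variance sigma^2 * int_0^t exp(-2 theta (t - s)) ds = sigma^2 * (1 - exp(-2 theta t)) / (2 theta).
With theta = 5/3, sigma = sqrt(5), x_0 = 3/5:
  E[X_t] = 3/5 * exp(-5/3 t) = 3*exp(-5*t/3)/5
  Var(X_t) = (sqrt(5))^2 * (1 - exp(-2*5/3 t)) / (2 * 5/3) = 3/2 - 3*exp(-10*t/3)/2.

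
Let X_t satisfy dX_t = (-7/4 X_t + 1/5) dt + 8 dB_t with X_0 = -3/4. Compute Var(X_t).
Var(X_t) = 128/7 - 128*exp(-7*t/2)/7

The variance V(t) = Var(X_t) satisfies V'(t) = 2 a V(t) + c^2 with V(0) = 0 (drift coefficient is linear in X, diffusion is constant). With a = -7/4, c = 8, the solution is
  V(t) = (c^2 / (2 a)) * (exp(2 a t) - 1)
       = (8^2 / (2*(-7/4))) * (exp((-7/2) t) - 1)
       = 128/7 - 128*exp(-7*t/2)/7.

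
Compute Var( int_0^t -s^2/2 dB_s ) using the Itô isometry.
Var = t^5/20

The Itô integral of a deterministic integrand f(s) has mean 0 because each increment f(s) * (B_{s+ds} - B_s) has mean 0. By the Itô isometry:
  Var( int_0^t f(s) dB_s ) = E[ (int_0^t f(s) dB_s)^2 ] = int_0^t f(s)^2 ds.
Here f(s) = -s^2/2, so f(s)^2 = s^4/4. Integrate:
  int_0^t (s^4/4) ds = t^5/20.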